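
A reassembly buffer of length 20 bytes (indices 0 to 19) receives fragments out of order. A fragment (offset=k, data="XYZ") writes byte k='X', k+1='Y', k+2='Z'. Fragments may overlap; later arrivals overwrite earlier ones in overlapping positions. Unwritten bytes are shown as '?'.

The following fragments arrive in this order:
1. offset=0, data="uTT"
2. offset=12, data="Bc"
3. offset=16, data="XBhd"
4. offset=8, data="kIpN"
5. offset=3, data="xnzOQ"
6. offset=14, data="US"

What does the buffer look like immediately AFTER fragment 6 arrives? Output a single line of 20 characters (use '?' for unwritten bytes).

Fragment 1: offset=0 data="uTT" -> buffer=uTT?????????????????
Fragment 2: offset=12 data="Bc" -> buffer=uTT?????????Bc??????
Fragment 3: offset=16 data="XBhd" -> buffer=uTT?????????Bc??XBhd
Fragment 4: offset=8 data="kIpN" -> buffer=uTT?????kIpNBc??XBhd
Fragment 5: offset=3 data="xnzOQ" -> buffer=uTTxnzOQkIpNBc??XBhd
Fragment 6: offset=14 data="US" -> buffer=uTTxnzOQkIpNBcUSXBhd

Answer: uTTxnzOQkIpNBcUSXBhd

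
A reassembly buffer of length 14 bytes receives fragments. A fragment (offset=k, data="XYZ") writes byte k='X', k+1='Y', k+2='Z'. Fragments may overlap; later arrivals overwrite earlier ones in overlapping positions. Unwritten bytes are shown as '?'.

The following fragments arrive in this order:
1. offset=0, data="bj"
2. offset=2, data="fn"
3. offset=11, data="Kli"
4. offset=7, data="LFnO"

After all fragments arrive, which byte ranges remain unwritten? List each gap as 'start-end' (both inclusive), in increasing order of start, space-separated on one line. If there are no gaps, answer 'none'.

Answer: 4-6

Derivation:
Fragment 1: offset=0 len=2
Fragment 2: offset=2 len=2
Fragment 3: offset=11 len=3
Fragment 4: offset=7 len=4
Gaps: 4-6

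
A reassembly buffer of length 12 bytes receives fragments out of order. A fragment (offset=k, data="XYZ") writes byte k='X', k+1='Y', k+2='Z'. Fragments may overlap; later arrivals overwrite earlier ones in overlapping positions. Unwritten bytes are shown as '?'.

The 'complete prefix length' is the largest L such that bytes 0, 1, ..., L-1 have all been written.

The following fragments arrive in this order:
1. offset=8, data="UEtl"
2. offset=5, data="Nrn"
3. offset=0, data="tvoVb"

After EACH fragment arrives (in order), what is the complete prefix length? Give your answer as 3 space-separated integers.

Answer: 0 0 12

Derivation:
Fragment 1: offset=8 data="UEtl" -> buffer=????????UEtl -> prefix_len=0
Fragment 2: offset=5 data="Nrn" -> buffer=?????NrnUEtl -> prefix_len=0
Fragment 3: offset=0 data="tvoVb" -> buffer=tvoVbNrnUEtl -> prefix_len=12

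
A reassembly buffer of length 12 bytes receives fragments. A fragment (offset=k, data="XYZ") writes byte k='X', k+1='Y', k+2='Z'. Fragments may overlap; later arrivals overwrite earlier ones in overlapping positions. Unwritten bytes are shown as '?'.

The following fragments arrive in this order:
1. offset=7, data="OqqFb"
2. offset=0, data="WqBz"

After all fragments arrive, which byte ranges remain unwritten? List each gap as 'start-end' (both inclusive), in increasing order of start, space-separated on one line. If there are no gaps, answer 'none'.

Answer: 4-6

Derivation:
Fragment 1: offset=7 len=5
Fragment 2: offset=0 len=4
Gaps: 4-6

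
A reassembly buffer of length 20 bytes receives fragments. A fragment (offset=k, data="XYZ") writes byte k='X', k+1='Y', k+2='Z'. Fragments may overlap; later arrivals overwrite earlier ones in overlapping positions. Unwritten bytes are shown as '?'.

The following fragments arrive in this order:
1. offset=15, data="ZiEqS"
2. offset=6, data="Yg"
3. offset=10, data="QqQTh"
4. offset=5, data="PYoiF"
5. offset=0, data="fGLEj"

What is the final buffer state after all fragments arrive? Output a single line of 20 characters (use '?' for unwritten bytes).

Fragment 1: offset=15 data="ZiEqS" -> buffer=???????????????ZiEqS
Fragment 2: offset=6 data="Yg" -> buffer=??????Yg???????ZiEqS
Fragment 3: offset=10 data="QqQTh" -> buffer=??????Yg??QqQThZiEqS
Fragment 4: offset=5 data="PYoiF" -> buffer=?????PYoiFQqQThZiEqS
Fragment 5: offset=0 data="fGLEj" -> buffer=fGLEjPYoiFQqQThZiEqS

Answer: fGLEjPYoiFQqQThZiEqS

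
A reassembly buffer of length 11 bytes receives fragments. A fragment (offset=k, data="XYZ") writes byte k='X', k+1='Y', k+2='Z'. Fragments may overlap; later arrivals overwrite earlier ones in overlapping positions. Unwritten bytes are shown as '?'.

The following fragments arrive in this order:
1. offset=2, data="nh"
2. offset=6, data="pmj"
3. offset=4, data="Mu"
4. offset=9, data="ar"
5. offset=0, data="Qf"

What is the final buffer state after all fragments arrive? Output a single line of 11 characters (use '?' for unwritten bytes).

Answer: QfnhMupmjar

Derivation:
Fragment 1: offset=2 data="nh" -> buffer=??nh???????
Fragment 2: offset=6 data="pmj" -> buffer=??nh??pmj??
Fragment 3: offset=4 data="Mu" -> buffer=??nhMupmj??
Fragment 4: offset=9 data="ar" -> buffer=??nhMupmjar
Fragment 5: offset=0 data="Qf" -> buffer=QfnhMupmjar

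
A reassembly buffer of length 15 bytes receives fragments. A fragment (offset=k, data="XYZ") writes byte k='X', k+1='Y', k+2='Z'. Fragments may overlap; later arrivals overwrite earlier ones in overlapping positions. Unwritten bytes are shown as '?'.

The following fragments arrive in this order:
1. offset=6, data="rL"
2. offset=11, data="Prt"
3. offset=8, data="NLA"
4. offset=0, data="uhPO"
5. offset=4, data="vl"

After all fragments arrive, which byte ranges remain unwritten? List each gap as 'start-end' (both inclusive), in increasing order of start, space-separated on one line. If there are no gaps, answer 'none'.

Fragment 1: offset=6 len=2
Fragment 2: offset=11 len=3
Fragment 3: offset=8 len=3
Fragment 4: offset=0 len=4
Fragment 5: offset=4 len=2
Gaps: 14-14

Answer: 14-14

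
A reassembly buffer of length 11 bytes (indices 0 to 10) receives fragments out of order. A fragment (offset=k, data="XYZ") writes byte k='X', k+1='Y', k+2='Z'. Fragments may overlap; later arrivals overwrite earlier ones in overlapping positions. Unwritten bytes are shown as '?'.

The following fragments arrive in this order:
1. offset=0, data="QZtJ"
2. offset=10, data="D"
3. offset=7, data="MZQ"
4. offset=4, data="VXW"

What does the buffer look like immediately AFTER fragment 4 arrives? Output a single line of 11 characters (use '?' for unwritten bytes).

Fragment 1: offset=0 data="QZtJ" -> buffer=QZtJ???????
Fragment 2: offset=10 data="D" -> buffer=QZtJ??????D
Fragment 3: offset=7 data="MZQ" -> buffer=QZtJ???MZQD
Fragment 4: offset=4 data="VXW" -> buffer=QZtJVXWMZQD

Answer: QZtJVXWMZQD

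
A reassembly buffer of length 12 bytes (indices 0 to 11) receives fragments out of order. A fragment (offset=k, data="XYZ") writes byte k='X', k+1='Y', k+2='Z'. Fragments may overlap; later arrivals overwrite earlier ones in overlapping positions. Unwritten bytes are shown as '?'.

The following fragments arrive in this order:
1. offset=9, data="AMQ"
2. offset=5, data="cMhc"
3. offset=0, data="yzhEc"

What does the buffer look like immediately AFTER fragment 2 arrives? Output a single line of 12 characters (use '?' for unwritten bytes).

Answer: ?????cMhcAMQ

Derivation:
Fragment 1: offset=9 data="AMQ" -> buffer=?????????AMQ
Fragment 2: offset=5 data="cMhc" -> buffer=?????cMhcAMQ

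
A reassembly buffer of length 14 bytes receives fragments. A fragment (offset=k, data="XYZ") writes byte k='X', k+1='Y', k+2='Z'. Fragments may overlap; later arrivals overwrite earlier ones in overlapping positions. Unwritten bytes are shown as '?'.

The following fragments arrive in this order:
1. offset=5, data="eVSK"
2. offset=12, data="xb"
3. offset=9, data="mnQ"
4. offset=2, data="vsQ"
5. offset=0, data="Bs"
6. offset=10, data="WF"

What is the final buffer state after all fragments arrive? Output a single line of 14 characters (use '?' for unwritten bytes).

Answer: BsvsQeVSKmWFxb

Derivation:
Fragment 1: offset=5 data="eVSK" -> buffer=?????eVSK?????
Fragment 2: offset=12 data="xb" -> buffer=?????eVSK???xb
Fragment 3: offset=9 data="mnQ" -> buffer=?????eVSKmnQxb
Fragment 4: offset=2 data="vsQ" -> buffer=??vsQeVSKmnQxb
Fragment 5: offset=0 data="Bs" -> buffer=BsvsQeVSKmnQxb
Fragment 6: offset=10 data="WF" -> buffer=BsvsQeVSKmWFxb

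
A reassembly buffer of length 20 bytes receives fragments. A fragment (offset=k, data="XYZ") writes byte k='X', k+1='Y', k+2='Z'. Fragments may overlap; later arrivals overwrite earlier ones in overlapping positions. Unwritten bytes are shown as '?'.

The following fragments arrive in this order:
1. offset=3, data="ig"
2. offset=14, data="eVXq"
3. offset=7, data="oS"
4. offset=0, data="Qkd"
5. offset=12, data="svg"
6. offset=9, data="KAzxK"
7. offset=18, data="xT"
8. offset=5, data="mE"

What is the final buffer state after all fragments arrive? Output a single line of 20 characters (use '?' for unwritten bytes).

Answer: QkdigmEoSKAzxKgVXqxT

Derivation:
Fragment 1: offset=3 data="ig" -> buffer=???ig???????????????
Fragment 2: offset=14 data="eVXq" -> buffer=???ig?????????eVXq??
Fragment 3: offset=7 data="oS" -> buffer=???ig??oS?????eVXq??
Fragment 4: offset=0 data="Qkd" -> buffer=Qkdig??oS?????eVXq??
Fragment 5: offset=12 data="svg" -> buffer=Qkdig??oS???svgVXq??
Fragment 6: offset=9 data="KAzxK" -> buffer=Qkdig??oSKAzxKgVXq??
Fragment 7: offset=18 data="xT" -> buffer=Qkdig??oSKAzxKgVXqxT
Fragment 8: offset=5 data="mE" -> buffer=QkdigmEoSKAzxKgVXqxT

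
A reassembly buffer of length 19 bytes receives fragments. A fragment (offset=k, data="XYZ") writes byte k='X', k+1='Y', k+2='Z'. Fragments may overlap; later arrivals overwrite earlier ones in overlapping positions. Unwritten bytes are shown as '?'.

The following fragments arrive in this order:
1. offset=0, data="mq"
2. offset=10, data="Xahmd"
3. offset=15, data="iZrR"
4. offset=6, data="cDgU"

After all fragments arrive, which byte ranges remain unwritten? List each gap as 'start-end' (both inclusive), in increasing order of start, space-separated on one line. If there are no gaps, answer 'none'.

Answer: 2-5

Derivation:
Fragment 1: offset=0 len=2
Fragment 2: offset=10 len=5
Fragment 3: offset=15 len=4
Fragment 4: offset=6 len=4
Gaps: 2-5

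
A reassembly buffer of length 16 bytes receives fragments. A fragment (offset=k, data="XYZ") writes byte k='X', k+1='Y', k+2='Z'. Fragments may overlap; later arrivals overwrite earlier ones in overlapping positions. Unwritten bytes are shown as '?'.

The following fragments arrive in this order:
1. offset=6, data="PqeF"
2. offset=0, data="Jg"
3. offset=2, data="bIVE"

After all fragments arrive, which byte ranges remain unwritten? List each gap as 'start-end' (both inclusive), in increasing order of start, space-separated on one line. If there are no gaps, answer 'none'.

Fragment 1: offset=6 len=4
Fragment 2: offset=0 len=2
Fragment 3: offset=2 len=4
Gaps: 10-15

Answer: 10-15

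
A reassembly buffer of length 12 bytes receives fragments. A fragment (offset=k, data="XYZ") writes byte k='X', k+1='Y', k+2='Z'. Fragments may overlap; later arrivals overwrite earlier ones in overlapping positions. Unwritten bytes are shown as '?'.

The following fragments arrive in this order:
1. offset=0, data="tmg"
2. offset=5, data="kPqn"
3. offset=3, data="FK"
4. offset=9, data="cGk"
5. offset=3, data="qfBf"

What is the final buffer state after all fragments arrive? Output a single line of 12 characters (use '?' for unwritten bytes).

Fragment 1: offset=0 data="tmg" -> buffer=tmg?????????
Fragment 2: offset=5 data="kPqn" -> buffer=tmg??kPqn???
Fragment 3: offset=3 data="FK" -> buffer=tmgFKkPqn???
Fragment 4: offset=9 data="cGk" -> buffer=tmgFKkPqncGk
Fragment 5: offset=3 data="qfBf" -> buffer=tmgqfBfqncGk

Answer: tmgqfBfqncGk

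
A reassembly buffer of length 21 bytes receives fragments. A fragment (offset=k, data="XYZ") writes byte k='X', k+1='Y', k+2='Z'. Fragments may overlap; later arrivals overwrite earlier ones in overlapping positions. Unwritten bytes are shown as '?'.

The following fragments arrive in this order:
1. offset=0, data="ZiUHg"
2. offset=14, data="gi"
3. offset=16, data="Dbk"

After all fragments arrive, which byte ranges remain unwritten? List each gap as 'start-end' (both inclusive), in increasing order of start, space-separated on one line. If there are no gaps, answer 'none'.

Fragment 1: offset=0 len=5
Fragment 2: offset=14 len=2
Fragment 3: offset=16 len=3
Gaps: 5-13 19-20

Answer: 5-13 19-20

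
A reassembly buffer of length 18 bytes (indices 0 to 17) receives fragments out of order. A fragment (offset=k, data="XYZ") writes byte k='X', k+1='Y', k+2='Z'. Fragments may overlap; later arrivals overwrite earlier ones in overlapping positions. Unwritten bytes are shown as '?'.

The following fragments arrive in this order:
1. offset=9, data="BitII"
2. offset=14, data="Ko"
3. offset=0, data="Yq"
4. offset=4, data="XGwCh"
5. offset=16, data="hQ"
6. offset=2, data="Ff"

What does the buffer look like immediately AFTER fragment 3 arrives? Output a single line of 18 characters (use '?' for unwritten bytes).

Answer: Yq???????BitIIKo??

Derivation:
Fragment 1: offset=9 data="BitII" -> buffer=?????????BitII????
Fragment 2: offset=14 data="Ko" -> buffer=?????????BitIIKo??
Fragment 3: offset=0 data="Yq" -> buffer=Yq???????BitIIKo??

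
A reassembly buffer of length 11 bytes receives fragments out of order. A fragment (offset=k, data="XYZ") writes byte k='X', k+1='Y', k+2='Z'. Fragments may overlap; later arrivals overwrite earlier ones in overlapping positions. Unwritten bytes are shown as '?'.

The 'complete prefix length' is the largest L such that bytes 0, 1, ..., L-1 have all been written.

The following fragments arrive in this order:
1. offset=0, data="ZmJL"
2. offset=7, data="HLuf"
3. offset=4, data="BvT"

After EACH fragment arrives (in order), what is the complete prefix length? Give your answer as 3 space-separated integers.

Answer: 4 4 11

Derivation:
Fragment 1: offset=0 data="ZmJL" -> buffer=ZmJL??????? -> prefix_len=4
Fragment 2: offset=7 data="HLuf" -> buffer=ZmJL???HLuf -> prefix_len=4
Fragment 3: offset=4 data="BvT" -> buffer=ZmJLBvTHLuf -> prefix_len=11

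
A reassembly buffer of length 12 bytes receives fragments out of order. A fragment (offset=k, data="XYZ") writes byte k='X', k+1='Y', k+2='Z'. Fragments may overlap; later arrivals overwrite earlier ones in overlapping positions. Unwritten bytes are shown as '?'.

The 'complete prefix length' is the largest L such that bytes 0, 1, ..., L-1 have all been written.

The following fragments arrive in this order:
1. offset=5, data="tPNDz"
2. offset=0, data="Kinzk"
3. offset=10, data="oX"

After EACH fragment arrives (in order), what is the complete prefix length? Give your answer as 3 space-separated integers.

Fragment 1: offset=5 data="tPNDz" -> buffer=?????tPNDz?? -> prefix_len=0
Fragment 2: offset=0 data="Kinzk" -> buffer=KinzktPNDz?? -> prefix_len=10
Fragment 3: offset=10 data="oX" -> buffer=KinzktPNDzoX -> prefix_len=12

Answer: 0 10 12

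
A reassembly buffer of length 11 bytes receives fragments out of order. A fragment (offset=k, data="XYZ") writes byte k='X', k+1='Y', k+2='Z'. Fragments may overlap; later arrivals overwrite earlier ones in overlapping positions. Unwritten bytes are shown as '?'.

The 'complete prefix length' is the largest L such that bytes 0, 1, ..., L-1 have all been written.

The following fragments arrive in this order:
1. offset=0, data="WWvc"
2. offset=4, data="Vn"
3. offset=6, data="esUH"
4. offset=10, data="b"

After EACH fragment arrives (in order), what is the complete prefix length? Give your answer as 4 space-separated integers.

Fragment 1: offset=0 data="WWvc" -> buffer=WWvc??????? -> prefix_len=4
Fragment 2: offset=4 data="Vn" -> buffer=WWvcVn????? -> prefix_len=6
Fragment 3: offset=6 data="esUH" -> buffer=WWvcVnesUH? -> prefix_len=10
Fragment 4: offset=10 data="b" -> buffer=WWvcVnesUHb -> prefix_len=11

Answer: 4 6 10 11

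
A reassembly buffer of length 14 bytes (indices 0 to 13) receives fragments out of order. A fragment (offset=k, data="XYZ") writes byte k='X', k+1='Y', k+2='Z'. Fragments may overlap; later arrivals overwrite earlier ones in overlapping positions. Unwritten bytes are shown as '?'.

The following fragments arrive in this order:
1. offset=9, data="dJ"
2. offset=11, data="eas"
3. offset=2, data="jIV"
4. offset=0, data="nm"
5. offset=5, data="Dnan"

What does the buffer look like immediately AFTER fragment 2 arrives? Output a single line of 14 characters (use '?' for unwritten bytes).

Answer: ?????????dJeas

Derivation:
Fragment 1: offset=9 data="dJ" -> buffer=?????????dJ???
Fragment 2: offset=11 data="eas" -> buffer=?????????dJeas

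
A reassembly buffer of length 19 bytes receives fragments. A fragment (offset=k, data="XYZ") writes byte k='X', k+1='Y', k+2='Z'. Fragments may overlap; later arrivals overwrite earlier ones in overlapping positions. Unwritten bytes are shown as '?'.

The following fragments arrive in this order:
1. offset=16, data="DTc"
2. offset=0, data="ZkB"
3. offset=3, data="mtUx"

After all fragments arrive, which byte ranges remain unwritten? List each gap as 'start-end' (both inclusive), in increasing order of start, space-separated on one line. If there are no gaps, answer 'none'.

Answer: 7-15

Derivation:
Fragment 1: offset=16 len=3
Fragment 2: offset=0 len=3
Fragment 3: offset=3 len=4
Gaps: 7-15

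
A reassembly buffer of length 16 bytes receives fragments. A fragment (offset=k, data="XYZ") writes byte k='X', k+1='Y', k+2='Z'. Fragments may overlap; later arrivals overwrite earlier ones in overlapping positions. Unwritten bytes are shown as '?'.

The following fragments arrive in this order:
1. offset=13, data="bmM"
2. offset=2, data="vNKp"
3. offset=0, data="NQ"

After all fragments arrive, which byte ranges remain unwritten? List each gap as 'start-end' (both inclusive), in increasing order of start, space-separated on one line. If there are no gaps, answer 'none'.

Answer: 6-12

Derivation:
Fragment 1: offset=13 len=3
Fragment 2: offset=2 len=4
Fragment 3: offset=0 len=2
Gaps: 6-12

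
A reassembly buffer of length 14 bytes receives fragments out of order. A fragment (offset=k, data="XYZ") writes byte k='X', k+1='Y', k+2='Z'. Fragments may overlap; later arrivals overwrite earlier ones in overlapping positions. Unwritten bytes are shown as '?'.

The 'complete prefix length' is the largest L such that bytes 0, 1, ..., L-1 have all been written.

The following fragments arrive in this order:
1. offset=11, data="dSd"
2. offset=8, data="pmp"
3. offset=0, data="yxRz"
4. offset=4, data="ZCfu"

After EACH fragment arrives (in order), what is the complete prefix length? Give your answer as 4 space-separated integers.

Answer: 0 0 4 14

Derivation:
Fragment 1: offset=11 data="dSd" -> buffer=???????????dSd -> prefix_len=0
Fragment 2: offset=8 data="pmp" -> buffer=????????pmpdSd -> prefix_len=0
Fragment 3: offset=0 data="yxRz" -> buffer=yxRz????pmpdSd -> prefix_len=4
Fragment 4: offset=4 data="ZCfu" -> buffer=yxRzZCfupmpdSd -> prefix_len=14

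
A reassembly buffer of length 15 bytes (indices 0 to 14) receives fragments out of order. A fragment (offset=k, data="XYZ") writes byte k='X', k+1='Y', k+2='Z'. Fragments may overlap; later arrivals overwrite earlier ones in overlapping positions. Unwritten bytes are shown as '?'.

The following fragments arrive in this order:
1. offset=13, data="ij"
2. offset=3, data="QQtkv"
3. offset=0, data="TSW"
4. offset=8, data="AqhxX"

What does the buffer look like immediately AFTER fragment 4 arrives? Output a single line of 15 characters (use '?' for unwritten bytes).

Answer: TSWQQtkvAqhxXij

Derivation:
Fragment 1: offset=13 data="ij" -> buffer=?????????????ij
Fragment 2: offset=3 data="QQtkv" -> buffer=???QQtkv?????ij
Fragment 3: offset=0 data="TSW" -> buffer=TSWQQtkv?????ij
Fragment 4: offset=8 data="AqhxX" -> buffer=TSWQQtkvAqhxXij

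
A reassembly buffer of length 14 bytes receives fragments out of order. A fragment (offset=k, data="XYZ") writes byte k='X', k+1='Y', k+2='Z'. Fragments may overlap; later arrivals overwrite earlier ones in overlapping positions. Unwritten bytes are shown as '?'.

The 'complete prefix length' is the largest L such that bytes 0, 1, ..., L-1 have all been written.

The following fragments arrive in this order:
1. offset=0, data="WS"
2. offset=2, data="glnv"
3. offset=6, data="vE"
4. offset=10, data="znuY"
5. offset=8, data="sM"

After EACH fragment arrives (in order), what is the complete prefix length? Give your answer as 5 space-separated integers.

Answer: 2 6 8 8 14

Derivation:
Fragment 1: offset=0 data="WS" -> buffer=WS???????????? -> prefix_len=2
Fragment 2: offset=2 data="glnv" -> buffer=WSglnv???????? -> prefix_len=6
Fragment 3: offset=6 data="vE" -> buffer=WSglnvvE?????? -> prefix_len=8
Fragment 4: offset=10 data="znuY" -> buffer=WSglnvvE??znuY -> prefix_len=8
Fragment 5: offset=8 data="sM" -> buffer=WSglnvvEsMznuY -> prefix_len=14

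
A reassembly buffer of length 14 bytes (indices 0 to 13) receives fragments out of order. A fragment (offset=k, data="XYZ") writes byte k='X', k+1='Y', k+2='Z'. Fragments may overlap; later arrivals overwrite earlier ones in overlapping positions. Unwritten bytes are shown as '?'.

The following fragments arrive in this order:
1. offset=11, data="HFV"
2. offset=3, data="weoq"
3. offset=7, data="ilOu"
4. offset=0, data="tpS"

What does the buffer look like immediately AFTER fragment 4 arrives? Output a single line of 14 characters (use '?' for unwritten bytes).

Fragment 1: offset=11 data="HFV" -> buffer=???????????HFV
Fragment 2: offset=3 data="weoq" -> buffer=???weoq????HFV
Fragment 3: offset=7 data="ilOu" -> buffer=???weoqilOuHFV
Fragment 4: offset=0 data="tpS" -> buffer=tpSweoqilOuHFV

Answer: tpSweoqilOuHFV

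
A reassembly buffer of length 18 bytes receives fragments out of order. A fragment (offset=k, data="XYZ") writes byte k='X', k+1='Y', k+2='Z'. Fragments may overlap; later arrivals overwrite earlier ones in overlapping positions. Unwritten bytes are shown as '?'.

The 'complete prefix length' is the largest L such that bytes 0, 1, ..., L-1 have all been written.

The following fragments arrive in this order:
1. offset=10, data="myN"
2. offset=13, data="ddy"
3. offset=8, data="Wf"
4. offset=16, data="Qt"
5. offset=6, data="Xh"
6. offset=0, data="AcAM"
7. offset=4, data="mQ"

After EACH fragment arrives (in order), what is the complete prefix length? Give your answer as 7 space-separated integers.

Answer: 0 0 0 0 0 4 18

Derivation:
Fragment 1: offset=10 data="myN" -> buffer=??????????myN????? -> prefix_len=0
Fragment 2: offset=13 data="ddy" -> buffer=??????????myNddy?? -> prefix_len=0
Fragment 3: offset=8 data="Wf" -> buffer=????????WfmyNddy?? -> prefix_len=0
Fragment 4: offset=16 data="Qt" -> buffer=????????WfmyNddyQt -> prefix_len=0
Fragment 5: offset=6 data="Xh" -> buffer=??????XhWfmyNddyQt -> prefix_len=0
Fragment 6: offset=0 data="AcAM" -> buffer=AcAM??XhWfmyNddyQt -> prefix_len=4
Fragment 7: offset=4 data="mQ" -> buffer=AcAMmQXhWfmyNddyQt -> prefix_len=18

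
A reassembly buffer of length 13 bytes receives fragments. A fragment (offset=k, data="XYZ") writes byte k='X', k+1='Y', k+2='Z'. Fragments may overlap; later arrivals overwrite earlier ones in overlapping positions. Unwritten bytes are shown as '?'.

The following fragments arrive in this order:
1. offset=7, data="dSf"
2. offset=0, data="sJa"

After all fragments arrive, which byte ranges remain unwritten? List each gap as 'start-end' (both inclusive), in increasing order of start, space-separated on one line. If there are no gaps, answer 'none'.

Fragment 1: offset=7 len=3
Fragment 2: offset=0 len=3
Gaps: 3-6 10-12

Answer: 3-6 10-12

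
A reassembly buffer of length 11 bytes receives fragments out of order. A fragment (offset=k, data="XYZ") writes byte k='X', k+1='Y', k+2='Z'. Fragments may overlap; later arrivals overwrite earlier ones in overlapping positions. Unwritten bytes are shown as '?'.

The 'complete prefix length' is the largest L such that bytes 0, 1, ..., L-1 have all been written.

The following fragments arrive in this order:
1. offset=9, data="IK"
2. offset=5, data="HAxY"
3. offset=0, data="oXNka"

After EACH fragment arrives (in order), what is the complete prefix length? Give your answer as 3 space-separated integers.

Fragment 1: offset=9 data="IK" -> buffer=?????????IK -> prefix_len=0
Fragment 2: offset=5 data="HAxY" -> buffer=?????HAxYIK -> prefix_len=0
Fragment 3: offset=0 data="oXNka" -> buffer=oXNkaHAxYIK -> prefix_len=11

Answer: 0 0 11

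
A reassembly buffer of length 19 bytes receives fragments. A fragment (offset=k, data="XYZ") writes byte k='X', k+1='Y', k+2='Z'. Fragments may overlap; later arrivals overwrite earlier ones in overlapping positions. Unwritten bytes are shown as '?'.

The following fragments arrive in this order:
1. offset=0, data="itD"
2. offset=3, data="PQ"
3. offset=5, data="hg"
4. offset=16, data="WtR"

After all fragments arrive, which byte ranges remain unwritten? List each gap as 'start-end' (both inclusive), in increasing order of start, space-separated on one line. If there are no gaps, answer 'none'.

Answer: 7-15

Derivation:
Fragment 1: offset=0 len=3
Fragment 2: offset=3 len=2
Fragment 3: offset=5 len=2
Fragment 4: offset=16 len=3
Gaps: 7-15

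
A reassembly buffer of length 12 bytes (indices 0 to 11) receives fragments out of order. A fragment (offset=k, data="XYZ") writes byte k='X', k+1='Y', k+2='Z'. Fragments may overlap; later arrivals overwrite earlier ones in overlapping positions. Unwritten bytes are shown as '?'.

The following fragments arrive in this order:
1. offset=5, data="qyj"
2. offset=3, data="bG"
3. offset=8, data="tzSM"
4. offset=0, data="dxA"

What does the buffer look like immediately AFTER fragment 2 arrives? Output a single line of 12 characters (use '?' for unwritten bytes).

Answer: ???bGqyj????

Derivation:
Fragment 1: offset=5 data="qyj" -> buffer=?????qyj????
Fragment 2: offset=3 data="bG" -> buffer=???bGqyj????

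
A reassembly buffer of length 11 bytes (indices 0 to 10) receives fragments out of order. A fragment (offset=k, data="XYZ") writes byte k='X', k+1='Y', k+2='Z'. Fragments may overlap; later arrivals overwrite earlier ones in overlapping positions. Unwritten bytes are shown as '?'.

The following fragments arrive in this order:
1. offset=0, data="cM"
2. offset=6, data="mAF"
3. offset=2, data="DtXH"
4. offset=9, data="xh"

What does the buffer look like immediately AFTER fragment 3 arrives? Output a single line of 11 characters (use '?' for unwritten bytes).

Fragment 1: offset=0 data="cM" -> buffer=cM?????????
Fragment 2: offset=6 data="mAF" -> buffer=cM????mAF??
Fragment 3: offset=2 data="DtXH" -> buffer=cMDtXHmAF??

Answer: cMDtXHmAF??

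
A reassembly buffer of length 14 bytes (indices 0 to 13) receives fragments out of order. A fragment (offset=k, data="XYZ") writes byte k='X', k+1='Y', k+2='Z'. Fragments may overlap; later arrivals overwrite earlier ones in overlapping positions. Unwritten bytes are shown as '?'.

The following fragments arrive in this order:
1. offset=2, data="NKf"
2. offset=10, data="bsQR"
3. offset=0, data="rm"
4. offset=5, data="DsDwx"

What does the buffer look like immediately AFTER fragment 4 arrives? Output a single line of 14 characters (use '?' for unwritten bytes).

Fragment 1: offset=2 data="NKf" -> buffer=??NKf?????????
Fragment 2: offset=10 data="bsQR" -> buffer=??NKf?????bsQR
Fragment 3: offset=0 data="rm" -> buffer=rmNKf?????bsQR
Fragment 4: offset=5 data="DsDwx" -> buffer=rmNKfDsDwxbsQR

Answer: rmNKfDsDwxbsQR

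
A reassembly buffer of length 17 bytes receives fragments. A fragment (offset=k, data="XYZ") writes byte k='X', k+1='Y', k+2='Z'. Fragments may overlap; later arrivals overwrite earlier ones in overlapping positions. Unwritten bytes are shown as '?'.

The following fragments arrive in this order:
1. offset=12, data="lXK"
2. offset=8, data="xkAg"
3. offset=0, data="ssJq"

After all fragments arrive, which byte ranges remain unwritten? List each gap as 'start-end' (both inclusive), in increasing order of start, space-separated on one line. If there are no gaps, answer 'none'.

Fragment 1: offset=12 len=3
Fragment 2: offset=8 len=4
Fragment 3: offset=0 len=4
Gaps: 4-7 15-16

Answer: 4-7 15-16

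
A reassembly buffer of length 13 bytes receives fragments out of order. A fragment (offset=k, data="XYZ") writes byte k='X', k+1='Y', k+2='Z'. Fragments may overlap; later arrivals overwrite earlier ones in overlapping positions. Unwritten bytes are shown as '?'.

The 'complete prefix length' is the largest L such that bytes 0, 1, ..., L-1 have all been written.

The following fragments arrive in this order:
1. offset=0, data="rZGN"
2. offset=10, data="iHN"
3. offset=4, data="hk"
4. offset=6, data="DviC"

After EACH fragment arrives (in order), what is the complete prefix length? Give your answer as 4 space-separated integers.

Fragment 1: offset=0 data="rZGN" -> buffer=rZGN????????? -> prefix_len=4
Fragment 2: offset=10 data="iHN" -> buffer=rZGN??????iHN -> prefix_len=4
Fragment 3: offset=4 data="hk" -> buffer=rZGNhk????iHN -> prefix_len=6
Fragment 4: offset=6 data="DviC" -> buffer=rZGNhkDviCiHN -> prefix_len=13

Answer: 4 4 6 13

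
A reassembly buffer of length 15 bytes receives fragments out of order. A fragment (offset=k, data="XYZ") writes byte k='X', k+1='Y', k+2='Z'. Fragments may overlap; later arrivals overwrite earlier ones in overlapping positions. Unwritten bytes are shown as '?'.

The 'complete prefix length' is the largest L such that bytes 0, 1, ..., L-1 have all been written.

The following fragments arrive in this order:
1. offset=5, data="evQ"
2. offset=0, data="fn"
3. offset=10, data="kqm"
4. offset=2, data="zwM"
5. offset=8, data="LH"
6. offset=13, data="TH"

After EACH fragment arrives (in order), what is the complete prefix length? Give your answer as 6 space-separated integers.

Fragment 1: offset=5 data="evQ" -> buffer=?????evQ??????? -> prefix_len=0
Fragment 2: offset=0 data="fn" -> buffer=fn???evQ??????? -> prefix_len=2
Fragment 3: offset=10 data="kqm" -> buffer=fn???evQ??kqm?? -> prefix_len=2
Fragment 4: offset=2 data="zwM" -> buffer=fnzwMevQ??kqm?? -> prefix_len=8
Fragment 5: offset=8 data="LH" -> buffer=fnzwMevQLHkqm?? -> prefix_len=13
Fragment 6: offset=13 data="TH" -> buffer=fnzwMevQLHkqmTH -> prefix_len=15

Answer: 0 2 2 8 13 15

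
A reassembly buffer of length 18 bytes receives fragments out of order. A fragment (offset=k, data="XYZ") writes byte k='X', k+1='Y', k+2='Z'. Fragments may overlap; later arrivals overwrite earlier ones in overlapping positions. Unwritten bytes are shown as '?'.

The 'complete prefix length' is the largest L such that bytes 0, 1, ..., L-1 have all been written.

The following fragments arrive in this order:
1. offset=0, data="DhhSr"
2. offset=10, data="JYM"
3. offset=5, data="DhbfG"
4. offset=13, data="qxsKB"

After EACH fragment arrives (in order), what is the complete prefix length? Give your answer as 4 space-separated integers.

Fragment 1: offset=0 data="DhhSr" -> buffer=DhhSr????????????? -> prefix_len=5
Fragment 2: offset=10 data="JYM" -> buffer=DhhSr?????JYM????? -> prefix_len=5
Fragment 3: offset=5 data="DhbfG" -> buffer=DhhSrDhbfGJYM????? -> prefix_len=13
Fragment 4: offset=13 data="qxsKB" -> buffer=DhhSrDhbfGJYMqxsKB -> prefix_len=18

Answer: 5 5 13 18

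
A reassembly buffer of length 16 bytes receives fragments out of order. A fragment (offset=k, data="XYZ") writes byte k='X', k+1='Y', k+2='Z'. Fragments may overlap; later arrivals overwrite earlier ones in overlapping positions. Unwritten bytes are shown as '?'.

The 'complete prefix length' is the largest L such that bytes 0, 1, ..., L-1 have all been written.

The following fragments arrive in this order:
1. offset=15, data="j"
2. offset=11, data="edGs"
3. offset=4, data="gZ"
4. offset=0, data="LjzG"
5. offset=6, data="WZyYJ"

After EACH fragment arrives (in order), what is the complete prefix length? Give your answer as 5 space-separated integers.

Fragment 1: offset=15 data="j" -> buffer=???????????????j -> prefix_len=0
Fragment 2: offset=11 data="edGs" -> buffer=???????????edGsj -> prefix_len=0
Fragment 3: offset=4 data="gZ" -> buffer=????gZ?????edGsj -> prefix_len=0
Fragment 4: offset=0 data="LjzG" -> buffer=LjzGgZ?????edGsj -> prefix_len=6
Fragment 5: offset=6 data="WZyYJ" -> buffer=LjzGgZWZyYJedGsj -> prefix_len=16

Answer: 0 0 0 6 16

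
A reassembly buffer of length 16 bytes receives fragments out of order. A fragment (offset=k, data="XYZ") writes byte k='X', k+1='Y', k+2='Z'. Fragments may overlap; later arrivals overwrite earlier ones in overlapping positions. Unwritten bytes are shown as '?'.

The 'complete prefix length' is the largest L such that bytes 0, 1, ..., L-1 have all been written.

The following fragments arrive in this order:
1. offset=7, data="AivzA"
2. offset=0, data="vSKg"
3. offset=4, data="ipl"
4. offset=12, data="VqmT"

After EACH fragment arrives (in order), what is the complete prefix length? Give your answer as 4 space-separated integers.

Fragment 1: offset=7 data="AivzA" -> buffer=???????AivzA???? -> prefix_len=0
Fragment 2: offset=0 data="vSKg" -> buffer=vSKg???AivzA???? -> prefix_len=4
Fragment 3: offset=4 data="ipl" -> buffer=vSKgiplAivzA???? -> prefix_len=12
Fragment 4: offset=12 data="VqmT" -> buffer=vSKgiplAivzAVqmT -> prefix_len=16

Answer: 0 4 12 16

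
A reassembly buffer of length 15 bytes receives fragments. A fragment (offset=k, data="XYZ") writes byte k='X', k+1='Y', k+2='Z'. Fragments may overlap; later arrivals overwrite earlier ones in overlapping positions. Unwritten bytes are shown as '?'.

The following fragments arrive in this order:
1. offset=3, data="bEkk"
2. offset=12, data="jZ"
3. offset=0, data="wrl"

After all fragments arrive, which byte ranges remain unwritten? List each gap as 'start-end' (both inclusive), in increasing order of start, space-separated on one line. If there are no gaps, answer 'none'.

Answer: 7-11 14-14

Derivation:
Fragment 1: offset=3 len=4
Fragment 2: offset=12 len=2
Fragment 3: offset=0 len=3
Gaps: 7-11 14-14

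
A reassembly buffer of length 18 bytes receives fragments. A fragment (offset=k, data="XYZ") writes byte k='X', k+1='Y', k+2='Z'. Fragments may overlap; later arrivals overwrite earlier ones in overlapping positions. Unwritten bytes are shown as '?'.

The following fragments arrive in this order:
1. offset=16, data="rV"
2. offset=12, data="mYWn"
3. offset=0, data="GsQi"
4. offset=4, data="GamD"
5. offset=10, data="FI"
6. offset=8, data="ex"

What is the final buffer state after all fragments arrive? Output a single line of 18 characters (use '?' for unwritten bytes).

Answer: GsQiGamDexFImYWnrV

Derivation:
Fragment 1: offset=16 data="rV" -> buffer=????????????????rV
Fragment 2: offset=12 data="mYWn" -> buffer=????????????mYWnrV
Fragment 3: offset=0 data="GsQi" -> buffer=GsQi????????mYWnrV
Fragment 4: offset=4 data="GamD" -> buffer=GsQiGamD????mYWnrV
Fragment 5: offset=10 data="FI" -> buffer=GsQiGamD??FImYWnrV
Fragment 6: offset=8 data="ex" -> buffer=GsQiGamDexFImYWnrV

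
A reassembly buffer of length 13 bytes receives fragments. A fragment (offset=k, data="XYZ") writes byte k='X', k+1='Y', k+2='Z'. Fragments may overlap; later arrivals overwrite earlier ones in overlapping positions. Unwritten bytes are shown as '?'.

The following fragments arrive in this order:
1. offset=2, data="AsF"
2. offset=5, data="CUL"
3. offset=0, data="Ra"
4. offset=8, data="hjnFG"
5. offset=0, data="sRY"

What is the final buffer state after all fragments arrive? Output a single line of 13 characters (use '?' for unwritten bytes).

Answer: sRYsFCULhjnFG

Derivation:
Fragment 1: offset=2 data="AsF" -> buffer=??AsF????????
Fragment 2: offset=5 data="CUL" -> buffer=??AsFCUL?????
Fragment 3: offset=0 data="Ra" -> buffer=RaAsFCUL?????
Fragment 4: offset=8 data="hjnFG" -> buffer=RaAsFCULhjnFG
Fragment 5: offset=0 data="sRY" -> buffer=sRYsFCULhjnFG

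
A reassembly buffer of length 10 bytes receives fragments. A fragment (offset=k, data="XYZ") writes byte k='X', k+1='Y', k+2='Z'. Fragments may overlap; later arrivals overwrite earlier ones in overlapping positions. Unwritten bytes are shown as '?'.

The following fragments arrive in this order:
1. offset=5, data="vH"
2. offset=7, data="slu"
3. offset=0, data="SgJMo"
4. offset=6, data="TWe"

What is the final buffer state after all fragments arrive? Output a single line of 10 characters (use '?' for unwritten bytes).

Fragment 1: offset=5 data="vH" -> buffer=?????vH???
Fragment 2: offset=7 data="slu" -> buffer=?????vHslu
Fragment 3: offset=0 data="SgJMo" -> buffer=SgJMovHslu
Fragment 4: offset=6 data="TWe" -> buffer=SgJMovTWeu

Answer: SgJMovTWeu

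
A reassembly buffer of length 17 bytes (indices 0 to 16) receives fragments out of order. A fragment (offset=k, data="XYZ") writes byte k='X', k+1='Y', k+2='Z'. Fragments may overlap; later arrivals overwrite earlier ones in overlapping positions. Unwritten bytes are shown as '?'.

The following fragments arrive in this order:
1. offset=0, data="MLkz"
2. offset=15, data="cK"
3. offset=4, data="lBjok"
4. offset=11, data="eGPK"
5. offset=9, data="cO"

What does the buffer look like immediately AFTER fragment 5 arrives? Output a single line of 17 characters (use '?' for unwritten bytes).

Answer: MLkzlBjokcOeGPKcK

Derivation:
Fragment 1: offset=0 data="MLkz" -> buffer=MLkz?????????????
Fragment 2: offset=15 data="cK" -> buffer=MLkz???????????cK
Fragment 3: offset=4 data="lBjok" -> buffer=MLkzlBjok??????cK
Fragment 4: offset=11 data="eGPK" -> buffer=MLkzlBjok??eGPKcK
Fragment 5: offset=9 data="cO" -> buffer=MLkzlBjokcOeGPKcK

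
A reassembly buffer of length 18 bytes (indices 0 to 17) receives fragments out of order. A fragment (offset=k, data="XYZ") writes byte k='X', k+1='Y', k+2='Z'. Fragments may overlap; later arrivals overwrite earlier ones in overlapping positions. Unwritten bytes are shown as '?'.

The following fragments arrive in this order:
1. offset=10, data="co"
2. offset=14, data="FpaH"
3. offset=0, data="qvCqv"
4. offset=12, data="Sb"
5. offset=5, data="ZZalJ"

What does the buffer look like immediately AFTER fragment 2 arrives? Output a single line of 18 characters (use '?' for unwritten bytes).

Answer: ??????????co??FpaH

Derivation:
Fragment 1: offset=10 data="co" -> buffer=??????????co??????
Fragment 2: offset=14 data="FpaH" -> buffer=??????????co??FpaH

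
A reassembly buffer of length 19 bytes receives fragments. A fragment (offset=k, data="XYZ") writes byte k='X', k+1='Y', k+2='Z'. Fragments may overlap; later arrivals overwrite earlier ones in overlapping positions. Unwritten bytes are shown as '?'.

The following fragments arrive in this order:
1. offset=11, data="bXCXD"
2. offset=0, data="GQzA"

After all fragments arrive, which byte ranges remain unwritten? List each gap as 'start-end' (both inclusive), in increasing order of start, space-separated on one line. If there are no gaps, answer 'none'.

Fragment 1: offset=11 len=5
Fragment 2: offset=0 len=4
Gaps: 4-10 16-18

Answer: 4-10 16-18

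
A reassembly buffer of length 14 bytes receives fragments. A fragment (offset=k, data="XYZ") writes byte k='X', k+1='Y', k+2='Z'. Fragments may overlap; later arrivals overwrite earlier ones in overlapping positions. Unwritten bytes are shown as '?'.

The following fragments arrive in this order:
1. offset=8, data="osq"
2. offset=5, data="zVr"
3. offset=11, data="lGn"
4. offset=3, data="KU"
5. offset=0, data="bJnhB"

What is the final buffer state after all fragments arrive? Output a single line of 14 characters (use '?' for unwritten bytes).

Answer: bJnhBzVrosqlGn

Derivation:
Fragment 1: offset=8 data="osq" -> buffer=????????osq???
Fragment 2: offset=5 data="zVr" -> buffer=?????zVrosq???
Fragment 3: offset=11 data="lGn" -> buffer=?????zVrosqlGn
Fragment 4: offset=3 data="KU" -> buffer=???KUzVrosqlGn
Fragment 5: offset=0 data="bJnhB" -> buffer=bJnhBzVrosqlGn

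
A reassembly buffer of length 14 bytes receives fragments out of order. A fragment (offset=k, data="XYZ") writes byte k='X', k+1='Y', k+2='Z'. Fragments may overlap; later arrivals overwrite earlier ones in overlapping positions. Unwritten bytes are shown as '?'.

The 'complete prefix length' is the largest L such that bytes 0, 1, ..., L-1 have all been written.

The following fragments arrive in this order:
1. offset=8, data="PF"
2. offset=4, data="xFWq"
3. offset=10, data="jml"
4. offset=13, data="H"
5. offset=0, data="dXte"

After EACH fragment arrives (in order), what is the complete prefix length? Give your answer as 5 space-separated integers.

Answer: 0 0 0 0 14

Derivation:
Fragment 1: offset=8 data="PF" -> buffer=????????PF???? -> prefix_len=0
Fragment 2: offset=4 data="xFWq" -> buffer=????xFWqPF???? -> prefix_len=0
Fragment 3: offset=10 data="jml" -> buffer=????xFWqPFjml? -> prefix_len=0
Fragment 4: offset=13 data="H" -> buffer=????xFWqPFjmlH -> prefix_len=0
Fragment 5: offset=0 data="dXte" -> buffer=dXtexFWqPFjmlH -> prefix_len=14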